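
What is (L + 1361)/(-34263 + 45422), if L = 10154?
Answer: 11515/11159 ≈ 1.0319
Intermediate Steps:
(L + 1361)/(-34263 + 45422) = (10154 + 1361)/(-34263 + 45422) = 11515/11159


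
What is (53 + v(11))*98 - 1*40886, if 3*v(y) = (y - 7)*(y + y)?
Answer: -98452/3 ≈ -32817.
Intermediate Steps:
v(y) = 2*y*(-7 + y)/3 (v(y) = ((y - 7)*(y + y))/3 = ((-7 + y)*(2*y))/3 = (2*y*(-7 + y))/3 = 2*y*(-7 + y)/3)
(53 + v(11))*98 - 1*40886 = (53 + (2/3)*11*(-7 + 11))*98 - 1*40886 = (53 + (2/3)*11*4)*98 - 40886 = (53 + 88/3)*98 - 40886 = (247/3)*98 - 40886 = 24206/3 - 40886 = -98452/3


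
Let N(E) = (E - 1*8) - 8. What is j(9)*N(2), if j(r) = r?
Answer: -126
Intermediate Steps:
N(E) = -16 + E (N(E) = (E - 8) - 8 = (-8 + E) - 8 = -16 + E)
j(9)*N(2) = 9*(-16 + 2) = 9*(-14) = -126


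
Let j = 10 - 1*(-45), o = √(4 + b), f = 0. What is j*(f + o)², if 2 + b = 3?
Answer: 275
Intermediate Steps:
b = 1 (b = -2 + 3 = 1)
o = √5 (o = √(4 + 1) = √5 ≈ 2.2361)
j = 55 (j = 10 + 45 = 55)
j*(f + o)² = 55*(0 + √5)² = 55*(√5)² = 55*5 = 275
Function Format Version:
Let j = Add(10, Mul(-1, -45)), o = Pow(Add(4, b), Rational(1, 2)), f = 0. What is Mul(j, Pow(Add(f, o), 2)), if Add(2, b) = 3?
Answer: 275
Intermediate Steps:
b = 1 (b = Add(-2, 3) = 1)
o = Pow(5, Rational(1, 2)) (o = Pow(Add(4, 1), Rational(1, 2)) = Pow(5, Rational(1, 2)) ≈ 2.2361)
j = 55 (j = Add(10, 45) = 55)
Mul(j, Pow(Add(f, o), 2)) = Mul(55, Pow(Add(0, Pow(5, Rational(1, 2))), 2)) = Mul(55, Pow(Pow(5, Rational(1, 2)), 2)) = Mul(55, 5) = 275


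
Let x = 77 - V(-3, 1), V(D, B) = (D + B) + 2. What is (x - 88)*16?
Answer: -176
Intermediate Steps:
V(D, B) = 2 + B + D (V(D, B) = (B + D) + 2 = 2 + B + D)
x = 77 (x = 77 - (2 + 1 - 3) = 77 - 1*0 = 77 + 0 = 77)
(x - 88)*16 = (77 - 88)*16 = -11*16 = -176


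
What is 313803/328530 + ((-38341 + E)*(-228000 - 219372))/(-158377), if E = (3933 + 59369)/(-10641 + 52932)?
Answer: -8826137186312421997/81498822903730 ≈ -1.0830e+5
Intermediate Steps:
E = 63302/42291 ≈ 1.4968
313803/328530 + ((-38341 + E)*(-228000 - 219372))/(-158377) = 313803/328530 + ((-38341 + 63302/42291)*(-228000 - 219372))/(-158377) = 313803*(1/328530) - 1621415929/42291*(-447372)*(-1/158377) = 104601/109510 + (80597342998732/4699)*(-1/158377) = 104601/109510 - 80597342998732/744213523 = -8826137186312421997/81498822903730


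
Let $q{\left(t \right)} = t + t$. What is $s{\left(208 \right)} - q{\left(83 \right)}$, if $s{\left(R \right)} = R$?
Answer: $42$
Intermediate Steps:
$q{\left(t \right)} = 2 t$
$s{\left(208 \right)} - q{\left(83 \right)} = 208 - 2 \cdot 83 = 208 - 166 = 42$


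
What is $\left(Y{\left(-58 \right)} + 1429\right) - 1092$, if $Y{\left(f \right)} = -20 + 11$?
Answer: $328$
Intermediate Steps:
$Y{\left(f \right)} = -9$
$\left(Y{\left(-58 \right)} + 1429\right) - 1092 = \left(-9 + 1429\right) - 1092 = 1420 - 1092 = 328$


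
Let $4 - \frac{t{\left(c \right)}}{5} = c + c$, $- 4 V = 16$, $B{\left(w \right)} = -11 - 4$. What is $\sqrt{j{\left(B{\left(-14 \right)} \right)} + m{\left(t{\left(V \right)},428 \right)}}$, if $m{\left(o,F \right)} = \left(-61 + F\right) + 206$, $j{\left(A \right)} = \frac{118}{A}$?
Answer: $\frac{7 \sqrt{2595}}{15} \approx 23.773$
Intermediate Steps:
$B{\left(w \right)} = -15$ ($B{\left(w \right)} = -11 - 4 = -15$)
$V = -4$ ($V = \left(- \frac{1}{4}\right) 16 = -4$)
$t{\left(c \right)} = 20 - 10 c$ ($t{\left(c \right)} = 20 - 5 \left(c + c\right) = 20 - 5 \cdot 2 c = 20 - 10 c$)
$m{\left(o,F \right)} = 145 + F$
$\sqrt{j{\left(B{\left(-14 \right)} \right)} + m{\left(t{\left(V \right)},428 \right)}} = \sqrt{\frac{118}{-15} + \left(145 + 428\right)} = \sqrt{118 \left(- \frac{1}{15}\right) + 573} = \sqrt{- \frac{118}{15} + 573} = \sqrt{\frac{8477}{15}} = \frac{7 \sqrt{2595}}{15}$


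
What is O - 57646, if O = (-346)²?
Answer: 62070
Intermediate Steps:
O = 119716
O - 57646 = 119716 - 57646 = 62070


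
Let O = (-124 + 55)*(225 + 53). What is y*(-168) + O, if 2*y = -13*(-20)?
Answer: -41022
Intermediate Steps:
y = 130 (y = (-13*(-20))/2 = (½)*260 = 130)
O = -19182 (O = -69*278 = -19182)
y*(-168) + O = 130*(-168) - 19182 = -21840 - 19182 = -41022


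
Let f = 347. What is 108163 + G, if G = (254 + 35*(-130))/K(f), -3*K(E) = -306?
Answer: 1838055/17 ≈ 1.0812e+5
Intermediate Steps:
K(E) = 102 (K(E) = -1/3*(-306) = 102)
G = -716/17 (G = (254 + 35*(-130))/102 = (254 - 4550)*(1/102) = -4296*1/102 = -716/17 ≈ -42.118)
108163 + G = 108163 - 716/17 = 1838055/17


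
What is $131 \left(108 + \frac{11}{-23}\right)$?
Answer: $\frac{323963}{23} \approx 14085.0$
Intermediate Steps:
$131 \left(108 + \frac{11}{-23}\right) = 131 \left(108 + 11 \left(- \frac{1}{23}\right)\right) = 131 \left(108 - \frac{11}{23}\right) = 131 \cdot \frac{2473}{23} = \frac{323963}{23}$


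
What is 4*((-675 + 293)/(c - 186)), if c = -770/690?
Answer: 105432/12911 ≈ 8.1661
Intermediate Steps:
c = -77/69 (c = -770*1/690 = -77/69 ≈ -1.1159)
4*((-675 + 293)/(c - 186)) = 4*((-675 + 293)/(-77/69 - 186)) = 4*(-382/(-12911/69)) = 4*(-382*(-69/12911)) = 4*(26358/12911) = 105432/12911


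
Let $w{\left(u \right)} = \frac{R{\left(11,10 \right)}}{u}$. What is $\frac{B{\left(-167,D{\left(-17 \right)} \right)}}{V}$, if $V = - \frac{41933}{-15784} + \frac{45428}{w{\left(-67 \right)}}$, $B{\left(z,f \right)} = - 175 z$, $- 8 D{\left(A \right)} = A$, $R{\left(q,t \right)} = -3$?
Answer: $\frac{1383862200}{48041507783} \approx 0.028806$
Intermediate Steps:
$D{\left(A \right)} = - \frac{A}{8}$
$w{\left(u \right)} = - \frac{3}{u}$
$V = \frac{48041507783}{47352}$ ($V = - \frac{41933}{-15784} + \frac{45428}{\left(-3\right) \frac{1}{-67}} = \left(-41933\right) \left(- \frac{1}{15784}\right) + \frac{45428}{\left(-3\right) \left(- \frac{1}{67}\right)} = \frac{41933}{15784} + \frac{45428}{\frac{3}{67}} = \frac{41933}{15784} + 45428 \cdot \frac{67}{3} = \frac{41933}{15784} + \frac{3043676}{3} = \frac{48041507783}{47352} \approx 1.0146 \cdot 10^{6}$)
$\frac{B{\left(-167,D{\left(-17 \right)} \right)}}{V} = \frac{\left(-175\right) \left(-167\right)}{\frac{48041507783}{47352}} = 29225 \cdot \frac{47352}{48041507783} = \frac{1383862200}{48041507783}$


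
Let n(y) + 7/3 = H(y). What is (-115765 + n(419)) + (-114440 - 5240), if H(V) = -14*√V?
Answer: -706342/3 - 14*√419 ≈ -2.3573e+5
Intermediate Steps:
n(y) = -7/3 - 14*√y
(-115765 + n(419)) + (-114440 - 5240) = (-115765 + (-7/3 - 14*√419)) + (-114440 - 5240) = (-347302/3 - 14*√419) - 119680 = -706342/3 - 14*√419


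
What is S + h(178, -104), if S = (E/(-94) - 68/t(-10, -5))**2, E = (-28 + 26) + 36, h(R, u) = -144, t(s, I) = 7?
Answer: -4597479/108241 ≈ -42.474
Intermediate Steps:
E = 34 (E = -2 + 36 = 34)
S = 10989225/108241 (S = (34/(-94) - 68/7)**2 = (34*(-1/94) - 68*1/7)**2 = (-17/47 - 68/7)**2 = (-3315/329)**2 = 10989225/108241 ≈ 101.53)
S + h(178, -104) = 10989225/108241 - 144 = -4597479/108241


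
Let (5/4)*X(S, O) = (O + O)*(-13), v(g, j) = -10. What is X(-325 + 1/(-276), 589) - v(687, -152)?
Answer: -61206/5 ≈ -12241.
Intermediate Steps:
X(S, O) = -104*O/5 (X(S, O) = 4*((O + O)*(-13))/5 = 4*((2*O)*(-13))/5 = 4*(-26*O)/5 = -104*O/5)
X(-325 + 1/(-276), 589) - v(687, -152) = -104/5*589 - 1*(-10) = -61256/5 + 10 = -61206/5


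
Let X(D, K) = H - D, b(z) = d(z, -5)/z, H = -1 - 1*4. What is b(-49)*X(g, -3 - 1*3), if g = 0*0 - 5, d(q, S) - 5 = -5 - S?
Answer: 0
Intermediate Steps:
d(q, S) = -S (d(q, S) = 5 + (-5 - S) = -S)
H = -5 (H = -1 - 4 = -5)
b(z) = 5/z (b(z) = (-1*(-5))/z = 5/z)
g = -5 (g = 0 - 5 = -5)
X(D, K) = -5 - D
b(-49)*X(g, -3 - 1*3) = (5/(-49))*(-5 - 1*(-5)) = (5*(-1/49))*(-5 + 5) = -5/49*0 = 0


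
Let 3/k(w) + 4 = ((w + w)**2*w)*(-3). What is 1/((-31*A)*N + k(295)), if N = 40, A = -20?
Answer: 308068504/7640098899197 ≈ 4.0323e-5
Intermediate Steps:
k(w) = 3/(-4 - 12*w**3) (k(w) = 3/(-4 + ((w + w)**2*w)*(-3)) = 3/(-4 + ((2*w)**2*w)*(-3)) = 3/(-4 + ((4*w**2)*w)*(-3)) = 3/(-4 + (4*w**3)*(-3)) = 3/(-4 - 12*w**3))
1/((-31*A)*N + k(295)) = 1/(-31*(-20)*40 - 3/(4 + 12*295**3)) = 1/(620*40 - 3/(4 + 12*25672375)) = 1/(24800 - 3/(4 + 308068500)) = 1/(24800 - 3/308068504) = 1/(7640098899197/308068504) = 308068504/7640098899197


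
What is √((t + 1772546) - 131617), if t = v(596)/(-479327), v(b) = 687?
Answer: 4*√23563163317919587/479327 ≈ 1281.0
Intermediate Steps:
t = -687/479327 (t = 687/(-479327) = 687*(-1/479327) = -687/479327 ≈ -0.0014333)
√((t + 1772546) - 131617) = √((-687/479327 + 1772546) - 131617) = √(849629155855/479327 - 131617) = √(786541574096/479327) = 4*√23563163317919587/479327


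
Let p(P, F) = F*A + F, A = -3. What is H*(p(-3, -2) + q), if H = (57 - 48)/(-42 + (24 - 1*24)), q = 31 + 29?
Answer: -96/7 ≈ -13.714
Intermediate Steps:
p(P, F) = -2*F (p(P, F) = F*(-3) + F = -3*F + F = -2*F)
q = 60
H = -3/14 (H = 9/(-42 + (24 - 24)) = 9/(-42 + 0) = 9/(-42) = 9*(-1/42) = -3/14 ≈ -0.21429)
H*(p(-3, -2) + q) = -3*(-2*(-2) + 60)/14 = -3*(4 + 60)/14 = -3/14*64 = -96/7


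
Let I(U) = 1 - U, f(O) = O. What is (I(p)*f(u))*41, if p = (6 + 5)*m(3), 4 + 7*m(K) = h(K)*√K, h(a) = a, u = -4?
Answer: -8364/7 + 5412*√3/7 ≈ 144.27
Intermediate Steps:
m(K) = -4/7 + K^(3/2)/7 (m(K) = -4/7 + (K*√K)/7 = -4/7 + K^(3/2)/7)
p = -44/7 + 33*√3/7 (p = (6 + 5)*(-4/7 + 3^(3/2)/7) = 11*(-4/7 + (3*√3)/7) = 11*(-4/7 + 3*√3/7) = -44/7 + 33*√3/7 ≈ 1.8797)
(I(p)*f(u))*41 = ((1 - (-44/7 + 33*√3/7))*(-4))*41 = ((1 + (44/7 - 33*√3/7))*(-4))*41 = ((51/7 - 33*√3/7)*(-4))*41 = (-204/7 + 132*√3/7)*41 = -8364/7 + 5412*√3/7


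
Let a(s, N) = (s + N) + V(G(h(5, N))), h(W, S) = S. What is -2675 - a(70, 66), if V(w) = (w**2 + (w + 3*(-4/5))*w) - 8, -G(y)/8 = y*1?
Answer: -2808191/5 ≈ -5.6164e+5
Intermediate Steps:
G(y) = -8*y
V(w) = -8 + w**2 + w*(-12/5 + w) (V(w) = (w**2 + (w + 3*(-4*1/5))*w) - 8 = (w**2 + (w + 3*(-4/5))*w) - 8 = (w**2 + (w - 12/5)*w) - 8 = (w**2 + (-12/5 + w)*w) - 8 = (w**2 + w*(-12/5 + w)) - 8 = -8 + w**2 + w*(-12/5 + w))
a(s, N) = -8 + s + 128*N**2 + 101*N/5 (a(s, N) = (s + N) + (-8 + 2*(-8*N)**2 - (-96)*N/5) = (N + s) + (-8 + 2*(64*N**2) + 96*N/5) = (N + s) + (-8 + 128*N**2 + 96*N/5) = -8 + s + 128*N**2 + 101*N/5)
-2675 - a(70, 66) = -2675 - (-8 + 70 + 128*66**2 + (101/5)*66) = -2675 - (-8 + 70 + 128*4356 + 6666/5) = -2675 - (-8 + 70 + 557568 + 6666/5) = -2675 - 1*2794816/5 = -2675 - 2794816/5 = -2808191/5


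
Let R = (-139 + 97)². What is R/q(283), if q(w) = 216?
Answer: 49/6 ≈ 8.1667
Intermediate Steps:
R = 1764 (R = (-42)² = 1764)
R/q(283) = 1764/216 = 1764*(1/216) = 49/6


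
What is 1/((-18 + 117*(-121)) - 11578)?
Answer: -1/25753 ≈ -3.8830e-5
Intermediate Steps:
1/((-18 + 117*(-121)) - 11578) = 1/((-18 - 14157) - 11578) = 1/(-14175 - 11578) = 1/(-25753) = -1/25753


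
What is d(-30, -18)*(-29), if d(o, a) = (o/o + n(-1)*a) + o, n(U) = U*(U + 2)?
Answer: 319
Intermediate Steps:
n(U) = U*(2 + U)
d(o, a) = 1 + o - a (d(o, a) = (o/o + (-(2 - 1))*a) + o = (1 + (-1*1)*a) + o = (1 - a) + o = 1 + o - a)
d(-30, -18)*(-29) = (1 - 30 - 1*(-18))*(-29) = (1 - 30 + 18)*(-29) = -11*(-29) = 319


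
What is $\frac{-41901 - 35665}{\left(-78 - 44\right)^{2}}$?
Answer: $- \frac{38783}{7442} \approx -5.2114$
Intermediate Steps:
$\frac{-41901 - 35665}{\left(-78 - 44\right)^{2}} = \frac{-41901 - 35665}{\left(-122\right)^{2}} = - \frac{77566}{14884} = \left(-77566\right) \frac{1}{14884} = - \frac{38783}{7442}$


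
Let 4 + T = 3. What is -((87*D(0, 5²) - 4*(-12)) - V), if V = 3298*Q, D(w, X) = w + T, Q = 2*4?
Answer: 26423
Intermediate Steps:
T = -1 (T = -4 + 3 = -1)
Q = 8
D(w, X) = -1 + w (D(w, X) = w - 1 = -1 + w)
V = 26384 (V = 3298*8 = 26384)
-((87*D(0, 5²) - 4*(-12)) - V) = -((87*(-1 + 0) - 4*(-12)) - 1*26384) = -((87*(-1) + 48) - 26384) = -((-87 + 48) - 26384) = -(-39 - 26384) = -1*(-26423) = 26423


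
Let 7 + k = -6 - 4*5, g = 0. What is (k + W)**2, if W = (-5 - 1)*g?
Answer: 1089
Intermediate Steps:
k = -33 (k = -7 + (-6 - 4*5) = -7 + (-6 - 20) = -7 - 26 = -33)
W = 0 (W = (-5 - 1)*0 = -6*0 = 0)
(k + W)**2 = (-33 + 0)**2 = (-33)**2 = 1089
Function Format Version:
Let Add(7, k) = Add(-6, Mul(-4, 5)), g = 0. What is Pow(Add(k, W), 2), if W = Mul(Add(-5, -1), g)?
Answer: 1089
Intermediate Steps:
k = -33 (k = Add(-7, Add(-6, Mul(-4, 5))) = Add(-7, Add(-6, -20)) = Add(-7, -26) = -33)
W = 0 (W = Mul(Add(-5, -1), 0) = Mul(-6, 0) = 0)
Pow(Add(k, W), 2) = Pow(Add(-33, 0), 2) = Pow(-33, 2) = 1089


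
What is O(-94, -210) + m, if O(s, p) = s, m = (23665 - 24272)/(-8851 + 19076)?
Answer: -961757/10225 ≈ -94.059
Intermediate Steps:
m = -607/10225 ≈ -0.059364
O(-94, -210) + m = -94 - 607/10225 = -961757/10225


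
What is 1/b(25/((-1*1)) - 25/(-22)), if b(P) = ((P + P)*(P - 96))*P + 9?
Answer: -5324/726775209 ≈ -7.3255e-6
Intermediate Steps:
b(P) = 9 + 2*P**2*(-96 + P) (b(P) = ((2*P)*(-96 + P))*P + 9 = (2*P*(-96 + P))*P + 9 = 2*P**2*(-96 + P) + 9 = 9 + 2*P**2*(-96 + P))
1/b(25/((-1*1)) - 25/(-22)) = 1/(9 - 192*(25/((-1*1)) - 25/(-22))**2 + 2*(25/((-1*1)) - 25/(-22))**3) = 1/(9 - 192*(25/(-1) - 25*(-1/22))**2 + 2*(25/(-1) - 25*(-1/22))**3) = 1/(9 - 192*(25*(-1) + 25/22)**2 + 2*(25*(-1) + 25/22)**3) = 1/(9 - 192*(-25 + 25/22)**2 + 2*(-25 + 25/22)**3) = 1/(9 - 192*(-525/22)**2 + 2*(-525/22)**3) = 1/(9 - 192*275625/484 + 2*(-144703125/10648)) = 1/(9 - 13230000/121 - 144703125/5324) = 1/(-726775209/5324) = -5324/726775209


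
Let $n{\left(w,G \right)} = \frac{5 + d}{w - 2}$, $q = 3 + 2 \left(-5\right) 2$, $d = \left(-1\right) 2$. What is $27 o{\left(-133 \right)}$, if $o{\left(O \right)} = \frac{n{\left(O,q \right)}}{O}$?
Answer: $\frac{3}{665} \approx 0.0045113$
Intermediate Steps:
$d = -2$
$q = -17$ ($q = 3 - 20 = -17$)
$n{\left(w,G \right)} = \frac{3}{-2 + w}$ ($n{\left(w,G \right)} = \frac{5 - 2}{w - 2} = \frac{3}{-2 + w}$)
$o{\left(O \right)} = \frac{3}{O \left(-2 + O\right)}$ ($o{\left(O \right)} = \frac{3 \frac{1}{-2 + O}}{O} = \frac{3}{O \left(-2 + O\right)}$)
$27 o{\left(-133 \right)} = 27 \frac{3}{\left(-133\right) \left(-2 - 133\right)} = 27 \cdot 3 \left(- \frac{1}{133}\right) \frac{1}{-135} = 27 \cdot 3 \left(- \frac{1}{133}\right) \left(- \frac{1}{135}\right) = 27 \cdot \frac{1}{5985} = \frac{3}{665}$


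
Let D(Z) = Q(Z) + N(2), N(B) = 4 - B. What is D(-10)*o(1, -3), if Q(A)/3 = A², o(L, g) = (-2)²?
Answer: 1208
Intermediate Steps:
o(L, g) = 4
Q(A) = 3*A²
D(Z) = 2 + 3*Z² (D(Z) = 3*Z² + (4 - 1*2) = 3*Z² + (4 - 2) = 3*Z² + 2 = 2 + 3*Z²)
D(-10)*o(1, -3) = (2 + 3*(-10)²)*4 = (2 + 3*100)*4 = (2 + 300)*4 = 302*4 = 1208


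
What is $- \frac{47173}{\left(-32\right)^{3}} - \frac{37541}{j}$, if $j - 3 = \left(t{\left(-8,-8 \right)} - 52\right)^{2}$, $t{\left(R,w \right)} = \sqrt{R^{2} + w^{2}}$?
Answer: $- \frac{3173625339059}{217998196736} - \frac{31234112 \sqrt{2}}{6652777} \approx -21.198$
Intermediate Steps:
$j = 3 + \left(-52 + 8 \sqrt{2}\right)^{2}$ ($j = 3 + \left(\sqrt{\left(-8\right)^{2} + \left(-8\right)^{2}} - 52\right)^{2} = 3 + \left(\sqrt{64 + 64} - 52\right)^{2} = 3 + \left(\sqrt{128} - 52\right)^{2} = 3 + \left(8 \sqrt{2} - 52\right)^{2} = 3 + \left(-52 + 8 \sqrt{2}\right)^{2} \approx 1658.4$)
$- \frac{47173}{\left(-32\right)^{3}} - \frac{37541}{j} = - \frac{47173}{\left(-32\right)^{3}} - \frac{37541}{2835 - 832 \sqrt{2}} = - \frac{47173}{-32768} - \frac{37541}{2835 - 832 \sqrt{2}} = \left(-47173\right) \left(- \frac{1}{32768}\right) - \frac{37541}{2835 - 832 \sqrt{2}} = \frac{47173}{32768} - \frac{37541}{2835 - 832 \sqrt{2}}$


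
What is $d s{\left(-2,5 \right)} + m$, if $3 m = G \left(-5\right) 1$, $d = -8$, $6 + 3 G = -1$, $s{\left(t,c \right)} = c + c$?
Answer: $- \frac{685}{9} \approx -76.111$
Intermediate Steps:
$s{\left(t,c \right)} = 2 c$
$G = - \frac{7}{3}$ ($G = -2 + \frac{1}{3} \left(-1\right) = -2 - \frac{1}{3} = - \frac{7}{3} \approx -2.3333$)
$m = \frac{35}{9}$ ($m = \frac{\left(- \frac{7}{3}\right) \left(-5\right) 1}{3} = \frac{\frac{35}{3} \cdot 1}{3} = \frac{1}{3} \cdot \frac{35}{3} = \frac{35}{9} \approx 3.8889$)
$d s{\left(-2,5 \right)} + m = - 8 \cdot 2 \cdot 5 + \frac{35}{9} = \left(-8\right) 10 + \frac{35}{9} = -80 + \frac{35}{9} = - \frac{685}{9}$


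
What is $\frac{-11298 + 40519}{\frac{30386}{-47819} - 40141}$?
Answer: $- \frac{1397318999}{1919532865} \approx -0.72795$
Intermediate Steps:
$\frac{-11298 + 40519}{\frac{30386}{-47819} - 40141} = \frac{29221}{30386 \left(- \frac{1}{47819}\right) - 40141} = \frac{29221}{- \frac{30386}{47819} - 40141} = \frac{29221}{- \frac{1919532865}{47819}} = 29221 \left(- \frac{47819}{1919532865}\right) = - \frac{1397318999}{1919532865}$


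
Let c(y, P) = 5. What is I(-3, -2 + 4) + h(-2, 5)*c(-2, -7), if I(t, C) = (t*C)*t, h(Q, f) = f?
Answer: 43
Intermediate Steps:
I(t, C) = C*t² (I(t, C) = (C*t)*t = C*t²)
I(-3, -2 + 4) + h(-2, 5)*c(-2, -7) = (-2 + 4)*(-3)² + 5*5 = 2*9 + 25 = 18 + 25 = 43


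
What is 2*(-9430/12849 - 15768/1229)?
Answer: -428385004/15791421 ≈ -27.128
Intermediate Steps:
2*(-9430/12849 - 15768/1229) = 2*(-214192502/15791421) = -428385004/15791421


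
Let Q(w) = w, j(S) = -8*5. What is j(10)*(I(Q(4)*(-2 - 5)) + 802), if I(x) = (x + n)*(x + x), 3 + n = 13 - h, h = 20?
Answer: -117200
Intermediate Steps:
j(S) = -40
n = -10 (n = -3 + (13 - 1*20) = -3 + (13 - 20) = -3 - 7 = -10)
I(x) = 2*x*(-10 + x) (I(x) = (x - 10)*(x + x) = (-10 + x)*(2*x) = 2*x*(-10 + x))
j(10)*(I(Q(4)*(-2 - 5)) + 802) = -40*(2*(4*(-2 - 5))*(-10 + 4*(-2 - 5)) + 802) = -40*(2*(4*(-7))*(-10 + 4*(-7)) + 802) = -40*(2*(-28)*(-10 - 28) + 802) = -40*(2*(-28)*(-38) + 802) = -40*(2128 + 802) = -40*2930 = -117200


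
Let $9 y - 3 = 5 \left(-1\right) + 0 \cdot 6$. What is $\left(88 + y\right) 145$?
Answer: $\frac{114550}{9} \approx 12728.0$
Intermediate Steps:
$y = - \frac{2}{9}$ ($y = \frac{1}{3} + \frac{5 \left(-1\right) + 0 \cdot 6}{9} = \frac{1}{3} + \frac{-5 + 0}{9} = \frac{1}{3} + \frac{1}{9} \left(-5\right) = \frac{1}{3} - \frac{5}{9} = - \frac{2}{9} \approx -0.22222$)
$\left(88 + y\right) 145 = \left(88 - \frac{2}{9}\right) 145 = \frac{790}{9} \cdot 145 = \frac{114550}{9}$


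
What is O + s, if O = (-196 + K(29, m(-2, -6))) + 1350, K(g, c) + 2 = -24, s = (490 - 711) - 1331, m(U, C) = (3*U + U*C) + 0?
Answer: -424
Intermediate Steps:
m(U, C) = 3*U + C*U (m(U, C) = (3*U + C*U) + 0 = 3*U + C*U)
s = -1552 (s = -221 - 1331 = -1552)
K(g, c) = -26 (K(g, c) = -2 - 24 = -26)
O = 1128 (O = (-196 - 26) + 1350 = -222 + 1350 = 1128)
O + s = 1128 - 1552 = -424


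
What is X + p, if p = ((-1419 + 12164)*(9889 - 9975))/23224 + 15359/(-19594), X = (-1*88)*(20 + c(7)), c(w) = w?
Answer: -274916058513/113762764 ≈ -2416.6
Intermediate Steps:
X = -2376 (X = (-1*88)*(20 + 7) = -88*27 = -2376)
p = -4615731249/113762764 (p = (10745*(-86))*(1/23224) + 15359*(-1/19594) = -924070*1/23224 - 15359/19594 = -462035/11612 - 15359/19594 = -4615731249/113762764 ≈ -40.573)
X + p = -2376 - 4615731249/113762764 = -274916058513/113762764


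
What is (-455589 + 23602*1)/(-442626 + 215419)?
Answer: 431987/227207 ≈ 1.9013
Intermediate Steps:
(-455589 + 23602*1)/(-442626 + 215419) = (-455589 + 23602)/(-227207) = -431987*(-1/227207) = 431987/227207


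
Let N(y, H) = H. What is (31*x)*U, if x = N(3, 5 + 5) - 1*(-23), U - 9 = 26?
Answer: 35805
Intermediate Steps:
U = 35 (U = 9 + 26 = 35)
x = 33 (x = (5 + 5) - 1*(-23) = 10 + 23 = 33)
(31*x)*U = (31*33)*35 = 1023*35 = 35805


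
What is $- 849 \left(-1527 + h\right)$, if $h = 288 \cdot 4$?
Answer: $318375$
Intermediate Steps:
$h = 1152$
$- 849 \left(-1527 + h\right) = - 849 \left(-1527 + 1152\right) = \left(-849\right) \left(-375\right) = 318375$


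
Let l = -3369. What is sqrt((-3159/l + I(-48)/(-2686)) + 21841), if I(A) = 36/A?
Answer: sqrt(794918655723428554)/6032756 ≈ 147.79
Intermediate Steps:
sqrt((-3159/l + I(-48)/(-2686)) + 21841) = sqrt((-3159/(-3369) + (36/(-48))/(-2686)) + 21841) = sqrt((-3159*(-1/3369) + (36*(-1/48))*(-1/2686)) + 21841) = sqrt((1053/1123 - 3/4*(-1/2686)) + 21841) = sqrt((1053/1123 + 3/10744) + 21841) = sqrt(11316801/12065512 + 21841) = sqrt(263534164393/12065512) = sqrt(794918655723428554)/6032756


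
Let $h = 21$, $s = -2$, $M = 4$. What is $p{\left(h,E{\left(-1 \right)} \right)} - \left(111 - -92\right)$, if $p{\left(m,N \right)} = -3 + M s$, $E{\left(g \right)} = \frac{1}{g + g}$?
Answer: $-214$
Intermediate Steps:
$E{\left(g \right)} = \frac{1}{2 g}$
$p{\left(m,N \right)} = -11$ ($p{\left(m,N \right)} = -3 + 4 \left(-2\right) = -3 - 8 = -11$)
$p{\left(h,E{\left(-1 \right)} \right)} - \left(111 - -92\right) = -11 - \left(111 - -92\right) = -11 - \left(111 + 92\right) = -11 - 203 = -214$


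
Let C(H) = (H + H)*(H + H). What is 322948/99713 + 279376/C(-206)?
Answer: 5167244025/1057855217 ≈ 4.8846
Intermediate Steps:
C(H) = 4*H² (C(H) = (2*H)*(2*H) = 4*H²)
322948/99713 + 279376/C(-206) = 322948/99713 + 279376/((4*(-206)²)) = 322948*(1/99713) + 279376/((4*42436)) = 322948/99713 + 279376/169744 = 322948/99713 + 279376*(1/169744) = 322948/99713 + 17461/10609 = 5167244025/1057855217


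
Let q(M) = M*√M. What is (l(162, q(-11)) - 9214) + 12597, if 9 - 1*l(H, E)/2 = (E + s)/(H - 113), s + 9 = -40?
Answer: 3403 + 22*I*√11/49 ≈ 3403.0 + 1.4891*I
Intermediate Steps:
s = -49 (s = -9 - 40 = -49)
q(M) = M^(3/2)
l(H, E) = 18 - 2*(-49 + E)/(-113 + H) (l(H, E) = 18 - 2*(E - 49)/(H - 113) = 18 - 2*(-49 + E)/(-113 + H))
(l(162, q(-11)) - 9214) + 12597 = (2*(-968 - (-11)^(3/2) + 9*162)/(-113 + 162) - 9214) + 12597 = (2*(-968 - (-11)*I*√11 + 1458)/49 - 9214) + 12597 = (2*(1/49)*(-968 + 11*I*√11 + 1458) - 9214) + 12597 = (2*(1/49)*(490 + 11*I*√11) - 9214) + 12597 = ((20 + 22*I*√11/49) - 9214) + 12597 = (-9194 + 22*I*√11/49) + 12597 = 3403 + 22*I*√11/49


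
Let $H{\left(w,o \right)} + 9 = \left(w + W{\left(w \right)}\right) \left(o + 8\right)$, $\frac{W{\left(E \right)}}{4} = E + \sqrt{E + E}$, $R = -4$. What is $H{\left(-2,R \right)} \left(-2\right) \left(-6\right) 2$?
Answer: $-1176 + 768 i \approx -1176.0 + 768.0 i$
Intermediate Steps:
$W{\left(E \right)} = 4 E + 4 \sqrt{2} \sqrt{E}$ ($W{\left(E \right)} = 4 \left(E + \sqrt{E + E}\right) = 4 \left(E + \sqrt{2 E}\right) = 4 \left(E + \sqrt{2} \sqrt{E}\right) = 4 E + 4 \sqrt{2} \sqrt{E}$)
$H{\left(w,o \right)} = -9 + \left(8 + o\right) \left(5 w + 4 \sqrt{2} \sqrt{w}\right)$ ($H{\left(w,o \right)} = -9 + \left(w + \left(4 w + 4 \sqrt{2} \sqrt{w}\right)\right) \left(o + 8\right) = -9 + \left(5 w + 4 \sqrt{2} \sqrt{w}\right) \left(8 + o\right) = -9 + \left(8 + o\right) \left(5 w + 4 \sqrt{2} \sqrt{w}\right)$)
$H{\left(-2,R \right)} \left(-2\right) \left(-6\right) 2 = \left(-9 + 40 \left(-2\right) - -8 + 4 \left(-4\right) \left(-2 + \sqrt{2} \sqrt{-2}\right) + 32 \sqrt{2} \sqrt{-2}\right) \left(-2\right) \left(-6\right) 2 = \left(-9 - 80 + 8 + 4 \left(-4\right) \left(-2 + \sqrt{2} i \sqrt{2}\right) + 32 \sqrt{2} i \sqrt{2}\right) 12 \cdot 2 = \left(-9 - 80 + 8 + 4 \left(-4\right) \left(-2 + 2 i\right) + 64 i\right) 24 = \left(-9 - 80 + 8 + \left(32 - 32 i\right) + 64 i\right) 24 = \left(-49 + 32 i\right) 24 = -1176 + 768 i$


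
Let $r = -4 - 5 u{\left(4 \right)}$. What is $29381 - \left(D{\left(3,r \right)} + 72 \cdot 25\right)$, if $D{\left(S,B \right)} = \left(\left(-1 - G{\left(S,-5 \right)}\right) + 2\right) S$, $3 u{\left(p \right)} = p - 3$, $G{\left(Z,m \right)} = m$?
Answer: $27563$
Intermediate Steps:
$u{\left(p \right)} = -1 + \frac{p}{3}$ ($u{\left(p \right)} = \frac{p - 3}{3} = \frac{-3 + p}{3} = -1 + \frac{p}{3}$)
$r = - \frac{17}{3}$ ($r = -4 - 5 \left(-1 + \frac{1}{3} \cdot 4\right) = -4 - 5 \left(-1 + \frac{4}{3}\right) = -4 - \frac{5}{3} = - \frac{17}{3} \approx -5.6667$)
$D{\left(S,B \right)} = 6 S$ ($D{\left(S,B \right)} = \left(\left(-1 - -5\right) + 2\right) S = \left(\left(-1 + 5\right) + 2\right) S = \left(4 + 2\right) S = 6 S$)
$29381 - \left(D{\left(3,r \right)} + 72 \cdot 25\right) = 29381 - \left(6 \cdot 3 + 72 \cdot 25\right) = 29381 - \left(18 + 1800\right) = 29381 - 1818 = 27563$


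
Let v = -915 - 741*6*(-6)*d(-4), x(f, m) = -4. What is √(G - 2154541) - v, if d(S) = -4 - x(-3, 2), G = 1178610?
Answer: 915 + I*√975931 ≈ 915.0 + 987.89*I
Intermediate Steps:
d(S) = 0 (d(S) = -4 - 1*(-4) = -4 + 4 = 0)
v = -915 (v = -915 - 741*6*(-6)*0 = -915 - (-26676)*0 = -915 - 741*0 = -915 + 0 = -915)
√(G - 2154541) - v = √(1178610 - 2154541) - 1*(-915) = √(-975931) + 915 = I*√975931 + 915 = 915 + I*√975931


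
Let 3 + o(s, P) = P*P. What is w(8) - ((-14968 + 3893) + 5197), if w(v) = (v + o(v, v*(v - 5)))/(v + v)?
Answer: 94629/16 ≈ 5914.3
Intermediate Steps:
o(s, P) = -3 + P² (o(s, P) = -3 + P*P = -3 + P²)
w(v) = (-3 + v + v²*(-5 + v)²)/(2*v) (w(v) = (v + (-3 + (v*(v - 5))²))/(v + v) = (v + (-3 + (v*(-5 + v))²))/((2*v)) = (v + (-3 + v²*(-5 + v)²))*(1/(2*v)) = (-3 + v + v²*(-5 + v)²)*(1/(2*v)) = (-3 + v + v²*(-5 + v)²)/(2*v))
w(8) - ((-14968 + 3893) + 5197) = (½)*(-3 + 8 + 8²*(-5 + 8)²)/8 - ((-14968 + 3893) + 5197) = (½)*(⅛)*(-3 + 8 + 64*3²) - (-11075 + 5197) = (½)*(⅛)*(-3 + 8 + 64*9) - 1*(-5878) = (½)*(⅛)*(-3 + 8 + 576) + 5878 = (½)*(⅛)*581 + 5878 = 581/16 + 5878 = 94629/16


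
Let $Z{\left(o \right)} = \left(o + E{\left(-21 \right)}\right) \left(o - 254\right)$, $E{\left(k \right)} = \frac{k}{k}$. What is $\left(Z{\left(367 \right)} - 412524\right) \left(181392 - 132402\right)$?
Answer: $-18172350600$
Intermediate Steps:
$E{\left(k \right)} = 1$
$Z{\left(o \right)} = \left(1 + o\right) \left(-254 + o\right)$ ($Z{\left(o \right)} = \left(o + 1\right) \left(o - 254\right) = \left(1 + o\right) \left(-254 + o\right)$)
$\left(Z{\left(367 \right)} - 412524\right) \left(181392 - 132402\right) = \left(\left(-254 + 367^{2} - 92851\right) - 412524\right) \left(181392 - 132402\right) = \left(\left(-254 + 134689 - 92851\right) - 412524\right) 48990 = \left(41584 - 412524\right) 48990 = \left(-370940\right) 48990 = -18172350600$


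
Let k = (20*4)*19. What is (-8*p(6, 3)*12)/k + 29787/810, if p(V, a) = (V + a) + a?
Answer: 184763/5130 ≈ 36.016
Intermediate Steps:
p(V, a) = V + 2*a
k = 1520 (k = 80*19 = 1520)
(-8*p(6, 3)*12)/k + 29787/810 = (-8*(6 + 2*3)*12)/1520 + 29787/810 = (-8*(6 + 6)*12)*(1/1520) + 29787*(1/810) = (-8*12*12)*(1/1520) + 9929/270 = -96*12*(1/1520) + 9929/270 = -1152*1/1520 + 9929/270 = -72/95 + 9929/270 = 184763/5130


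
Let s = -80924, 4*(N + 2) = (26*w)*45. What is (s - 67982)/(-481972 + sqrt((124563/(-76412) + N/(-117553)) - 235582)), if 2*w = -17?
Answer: 599124416385684952/1939219951250487831 + 148906*I*sqrt(16417653893460187277)/1939219951250487831 ≈ 0.30895 + 0.00031113*I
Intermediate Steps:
w = -17/2 (w = (1/2)*(-17) = -17/2 ≈ -8.5000)
N = -9953/4 (N = -2 + ((26*(-17/2))*45)/4 = -2 + (-221*45)/4 = -2 + (1/4)*(-9945) = -2 - 9945/4 = -9953/4 ≈ -2488.3)
(s - 67982)/(-481972 + sqrt((124563/(-76412) + N/(-117553)) - 235582)) = (-80924 - 67982)/(-481972 + sqrt((124563/(-76412) - 9953/4/(-117553)) - 235582)) = -148906/(-481972 + sqrt((124563*(-1/76412) - 9953/4*(-1/117553)) - 235582)) = -148906/(-481972 + sqrt((-124563/76412 + 37/1748) - 235582)) = -148906/(-481972 + sqrt(-13431805/8348011 - 235582)) = -148906/(-481972 + sqrt(-1966654559207/8348011)) = -148906/(-481972 + I*sqrt(16417653893460187277)/8348011)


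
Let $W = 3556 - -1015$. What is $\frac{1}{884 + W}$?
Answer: $\frac{1}{5455} \approx 0.00018332$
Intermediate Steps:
$W = 4571$ ($W = 3556 + 1015 = 4571$)
$\frac{1}{884 + W} = \frac{1}{884 + 4571} = \frac{1}{5455}$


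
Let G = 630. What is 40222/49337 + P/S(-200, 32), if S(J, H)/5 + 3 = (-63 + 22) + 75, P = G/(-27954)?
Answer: 1936062387/2375231191 ≈ 0.81510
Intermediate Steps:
P = -35/1553 (P = 630/(-27954) = 630*(-1/27954) = -35/1553 ≈ -0.022537)
S(J, H) = 155 (S(J, H) = -15 + 5*((-63 + 22) + 75) = -15 + 5*(-41 + 75) = -15 + 5*34 = -15 + 170 = 155)
40222/49337 + P/S(-200, 32) = 40222/49337 - 35/1553/155 = 40222*(1/49337) - 35/1553*1/155 = 40222/49337 - 7/48143 = 1936062387/2375231191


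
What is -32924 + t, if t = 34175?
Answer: 1251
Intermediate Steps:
-32924 + t = -32924 + 34175 = 1251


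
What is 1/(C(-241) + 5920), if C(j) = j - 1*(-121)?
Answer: 1/5800 ≈ 0.00017241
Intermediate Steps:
C(j) = 121 + j (C(j) = j + 121 = 121 + j)
1/(C(-241) + 5920) = 1/((121 - 241) + 5920) = 1/(-120 + 5920) = 1/5800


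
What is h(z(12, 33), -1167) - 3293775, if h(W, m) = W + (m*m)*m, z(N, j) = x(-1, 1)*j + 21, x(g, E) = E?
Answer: -1592618184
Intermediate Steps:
z(N, j) = 21 + j (z(N, j) = 1*j + 21 = j + 21 = 21 + j)
h(W, m) = W + m³ (h(W, m) = W + m²*m = W + m³)
h(z(12, 33), -1167) - 3293775 = ((21 + 33) + (-1167)³) - 3293775 = (54 - 1589324463) - 3293775 = -1589324409 - 3293775 = -1592618184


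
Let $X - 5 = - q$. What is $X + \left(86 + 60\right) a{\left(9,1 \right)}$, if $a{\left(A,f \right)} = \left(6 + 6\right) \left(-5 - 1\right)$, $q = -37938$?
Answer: $27431$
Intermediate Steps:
$X = 37943$ ($X = 5 - -37938 = 5 + 37938 = 37943$)
$a{\left(A,f \right)} = -72$ ($a{\left(A,f \right)} = 12 \left(-6\right) = -72$)
$X + \left(86 + 60\right) a{\left(9,1 \right)} = 37943 + \left(86 + 60\right) \left(-72\right) = 37943 + 146 \left(-72\right) = 37943 - 10512 = 27431$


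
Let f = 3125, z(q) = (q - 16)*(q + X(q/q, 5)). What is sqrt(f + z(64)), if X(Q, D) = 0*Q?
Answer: sqrt(6197) ≈ 78.721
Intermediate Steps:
X(Q, D) = 0
z(q) = q*(-16 + q) (z(q) = (q - 16)*(q + 0) = (-16 + q)*q = q*(-16 + q))
sqrt(f + z(64)) = sqrt(3125 + 64*(-16 + 64)) = sqrt(3125 + 64*48) = sqrt(3125 + 3072) = sqrt(6197)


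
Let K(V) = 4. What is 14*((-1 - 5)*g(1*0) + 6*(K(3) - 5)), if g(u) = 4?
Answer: -420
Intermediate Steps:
14*((-1 - 5)*g(1*0) + 6*(K(3) - 5)) = 14*((-1 - 5)*4 + 6*(4 - 5)) = 14*(-6*4 + 6*(-1)) = 14*(-24 - 6) = 14*(-30) = -420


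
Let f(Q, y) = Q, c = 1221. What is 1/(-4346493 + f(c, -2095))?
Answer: -1/4345272 ≈ -2.3014e-7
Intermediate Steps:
1/(-4346493 + f(c, -2095)) = 1/(-4346493 + 1221) = 1/(-4345272) = -1/4345272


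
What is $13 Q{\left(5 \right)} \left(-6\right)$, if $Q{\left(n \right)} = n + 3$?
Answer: $-624$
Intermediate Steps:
$Q{\left(n \right)} = 3 + n$
$13 Q{\left(5 \right)} \left(-6\right) = 13 \left(3 + 5\right) \left(-6\right) = 13 \cdot 8 \left(-6\right) = 104 \left(-6\right) = -624$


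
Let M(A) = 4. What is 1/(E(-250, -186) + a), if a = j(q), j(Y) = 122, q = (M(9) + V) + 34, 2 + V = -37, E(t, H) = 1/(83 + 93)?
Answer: 176/21473 ≈ 0.0081963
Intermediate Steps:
E(t, H) = 1/176
V = -39 (V = -2 - 37 = -39)
q = -1 (q = (4 - 39) + 34 = -35 + 34 = -1)
a = 122
1/(E(-250, -186) + a) = 1/(1/176 + 122) = 1/(21473/176) = 176/21473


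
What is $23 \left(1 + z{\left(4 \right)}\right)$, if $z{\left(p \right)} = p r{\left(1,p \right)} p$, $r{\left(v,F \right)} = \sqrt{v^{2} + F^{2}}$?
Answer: $23 + 368 \sqrt{17} \approx 1540.3$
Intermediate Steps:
$r{\left(v,F \right)} = \sqrt{F^{2} + v^{2}}$
$z{\left(p \right)} = p^{2} \sqrt{1 + p^{2}}$ ($z{\left(p \right)} = p \sqrt{p^{2} + 1^{2}} p = p \sqrt{p^{2} + 1} p = p \sqrt{1 + p^{2}} p = p^{2} \sqrt{1 + p^{2}}$)
$23 \left(1 + z{\left(4 \right)}\right) = 23 \left(1 + 4^{2} \sqrt{1 + 4^{2}}\right) = 23 \left(1 + 16 \sqrt{1 + 16}\right) = 23 \left(1 + 16 \sqrt{17}\right) = 23 + 368 \sqrt{17}$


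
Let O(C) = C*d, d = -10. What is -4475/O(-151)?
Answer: -895/302 ≈ -2.9636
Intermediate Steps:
O(C) = -10*C (O(C) = C*(-10) = -10*C)
-4475/O(-151) = -4475/((-10*(-151))) = -4475/1510 = -4475*1/1510 = -895/302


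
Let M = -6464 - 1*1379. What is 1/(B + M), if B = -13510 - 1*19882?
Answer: -1/41235 ≈ -2.4251e-5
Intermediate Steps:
M = -7843 (M = -6464 - 1379 = -7843)
B = -33392 (B = -13510 - 19882 = -33392)
1/(B + M) = 1/(-33392 - 7843) = 1/(-41235) = -1/41235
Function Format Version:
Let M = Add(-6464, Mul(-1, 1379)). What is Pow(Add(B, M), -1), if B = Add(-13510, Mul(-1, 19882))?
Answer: Rational(-1, 41235) ≈ -2.4251e-5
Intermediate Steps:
M = -7843 (M = Add(-6464, -1379) = -7843)
B = -33392 (B = Add(-13510, -19882) = -33392)
Pow(Add(B, M), -1) = Pow(Add(-33392, -7843), -1) = Pow(-41235, -1) = Rational(-1, 41235)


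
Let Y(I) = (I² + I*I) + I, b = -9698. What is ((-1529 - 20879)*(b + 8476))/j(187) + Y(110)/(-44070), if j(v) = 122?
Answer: 4641335225/20679 ≈ 2.2445e+5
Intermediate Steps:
Y(I) = I + 2*I² (Y(I) = (I² + I²) + I = 2*I² + I = I + 2*I²)
((-1529 - 20879)*(b + 8476))/j(187) + Y(110)/(-44070) = ((-1529 - 20879)*(-9698 + 8476))/122 + (110*(1 + 2*110))/(-44070) = -22408*(-1222)*(1/122) + (110*(1 + 220))*(-1/44070) = 27382576*(1/122) + (110*221)*(-1/44070) = 13691288/61 + 24310*(-1/44070) = 13691288/61 - 187/339 = 4641335225/20679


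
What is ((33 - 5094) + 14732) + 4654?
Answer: 14325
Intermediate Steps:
((33 - 5094) + 14732) + 4654 = (-5061 + 14732) + 4654 = 9671 + 4654 = 14325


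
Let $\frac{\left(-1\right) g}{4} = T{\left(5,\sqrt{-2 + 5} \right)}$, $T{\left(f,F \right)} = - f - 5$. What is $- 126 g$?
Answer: $-5040$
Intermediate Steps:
$T{\left(f,F \right)} = -5 - f$
$g = 40$ ($g = - 4 \left(-5 - 5\right) = \left(-4\right) \left(-10\right) = 40$)
$- 126 g = \left(-126\right) 40 = -5040$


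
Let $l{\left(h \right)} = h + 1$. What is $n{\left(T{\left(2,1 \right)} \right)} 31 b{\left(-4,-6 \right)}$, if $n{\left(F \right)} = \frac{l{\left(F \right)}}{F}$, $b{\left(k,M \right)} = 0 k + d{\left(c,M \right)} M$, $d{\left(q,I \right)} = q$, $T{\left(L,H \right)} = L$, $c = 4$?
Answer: $-1116$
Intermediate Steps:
$b{\left(k,M \right)} = 4 M$ ($b{\left(k,M \right)} = 0 k + 4 M = 0 + 4 M = 4 M$)
$l{\left(h \right)} = 1 + h$
$n{\left(F \right)} = \frac{1 + F}{F}$
$n{\left(T{\left(2,1 \right)} \right)} 31 b{\left(-4,-6 \right)} = \frac{1 + 2}{2} \cdot 31 \cdot 4 \left(-6\right) = \frac{1}{2} \cdot 3 \cdot 31 \left(-24\right) = \frac{3}{2} \cdot 31 \left(-24\right) = \frac{93}{2} \left(-24\right) = -1116$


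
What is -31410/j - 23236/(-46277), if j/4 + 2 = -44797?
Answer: 936226471/1382108882 ≈ 0.67739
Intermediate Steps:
j = -179196 (j = -8 + 4*(-44797) = -8 - 179188 = -179196)
-31410/j - 23236/(-46277) = -31410/(-179196) - 23236/(-46277) = -31410*(-1/179196) - 23236*(-1/46277) = 5235/29866 + 23236/46277 = 936226471/1382108882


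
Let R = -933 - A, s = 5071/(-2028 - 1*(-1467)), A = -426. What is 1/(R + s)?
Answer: -51/26318 ≈ -0.0019378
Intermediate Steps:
s = -461/51 (s = 5071/(-2028 + 1467) = 5071/(-561) = 5071*(-1/561) = -461/51 ≈ -9.0392)
R = -507 (R = -933 - 1*(-426) = -933 + 426 = -507)
1/(R + s) = 1/(-507 - 461/51) = 1/(-26318/51) = -51/26318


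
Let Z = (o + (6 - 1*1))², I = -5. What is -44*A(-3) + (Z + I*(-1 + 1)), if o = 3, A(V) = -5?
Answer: 284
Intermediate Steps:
Z = 64 (Z = (3 + (6 - 1*1))² = (3 + (6 - 1))² = (3 + 5)² = 8² = 64)
-44*A(-3) + (Z + I*(-1 + 1)) = -44*(-5) + (64 - 5*(-1 + 1)) = 220 + (64 - 5*0) = 220 + (64 + 0) = 220 + 64 = 284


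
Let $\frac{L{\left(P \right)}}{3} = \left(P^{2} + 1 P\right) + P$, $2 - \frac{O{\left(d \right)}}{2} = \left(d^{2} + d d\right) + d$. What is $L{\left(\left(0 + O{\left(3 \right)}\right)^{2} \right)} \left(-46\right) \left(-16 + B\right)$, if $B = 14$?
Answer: $576294624$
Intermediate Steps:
$O{\left(d \right)} = 4 - 4 d^{2} - 2 d$ ($O{\left(d \right)} = 4 - 2 \left(\left(d^{2} + d d\right) + d\right) = 4 - 2 \left(\left(d^{2} + d^{2}\right) + d\right) = 4 - 2 \left(2 d^{2} + d\right) = 4 - 2 \left(d + 2 d^{2}\right) = 4 - \left(2 d + 4 d^{2}\right) = 4 - 4 d^{2} - 2 d$)
$L{\left(P \right)} = 3 P^{2} + 6 P$ ($L{\left(P \right)} = 3 \left(\left(P^{2} + 1 P\right) + P\right) = 3 \left(\left(P^{2} + P\right) + P\right) = 3 \left(\left(P + P^{2}\right) + P\right) = 3 \left(P^{2} + 2 P\right) = 3 P^{2} + 6 P$)
$L{\left(\left(0 + O{\left(3 \right)}\right)^{2} \right)} \left(-46\right) \left(-16 + B\right) = 3 \left(0 - \left(2 + 36\right)\right)^{2} \left(2 + \left(0 - \left(2 + 36\right)\right)^{2}\right) \left(-46\right) \left(-16 + 14\right) = 3 \left(0 - 38\right)^{2} \left(2 + \left(0 - 38\right)^{2}\right) \left(-46\right) \left(-2\right) = 3 \left(-38\right)^{2} \left(2 + \left(-38\right)^{2}\right) \left(-46\right) \left(-2\right) = 3 \cdot 1444 \left(2 + 1444\right) \left(-46\right) \left(-2\right) = 3 \cdot 1444 \cdot 1446 \left(-46\right) \left(-2\right) = 6264072 \left(-46\right) \left(-2\right) = \left(-288147312\right) \left(-2\right) = 576294624$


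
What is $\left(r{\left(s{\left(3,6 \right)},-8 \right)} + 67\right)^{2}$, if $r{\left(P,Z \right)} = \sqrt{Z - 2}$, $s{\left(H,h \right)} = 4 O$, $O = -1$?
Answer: $\left(67 + i \sqrt{10}\right)^{2} \approx 4479.0 + 423.75 i$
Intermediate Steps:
$s{\left(H,h \right)} = -4$ ($s{\left(H,h \right)} = 4 \left(-1\right) = -4$)
$r{\left(P,Z \right)} = \sqrt{-2 + Z}$
$\left(r{\left(s{\left(3,6 \right)},-8 \right)} + 67\right)^{2} = \left(\sqrt{-2 - 8} + 67\right)^{2} = \left(\sqrt{-10} + 67\right)^{2} = \left(i \sqrt{10} + 67\right)^{2} = \left(67 + i \sqrt{10}\right)^{2}$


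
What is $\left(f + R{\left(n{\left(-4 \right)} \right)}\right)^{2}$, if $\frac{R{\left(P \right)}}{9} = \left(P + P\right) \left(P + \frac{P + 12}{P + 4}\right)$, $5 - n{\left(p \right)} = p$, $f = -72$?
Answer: $\frac{458816400}{169} \approx 2.7149 \cdot 10^{6}$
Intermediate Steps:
$n{\left(p \right)} = 5 - p$
$R{\left(P \right)} = 18 P \left(P + \frac{12 + P}{4 + P}\right)$ ($R{\left(P \right)} = 9 \left(P + P\right) \left(P + \frac{P + 12}{P + 4}\right) = 9 \cdot 2 P \left(P + \frac{12 + P}{4 + P}\right) = 18 P \left(P + \frac{12 + P}{4 + P}\right)$)
$\left(f + R{\left(n{\left(-4 \right)} \right)}\right)^{2} = \left(-72 + \frac{18 \left(5 - -4\right) \left(12 + \left(5 - -4\right)^{2} + 5 \left(5 - -4\right)\right)}{4 + \left(5 - -4\right)}\right)^{2} = \left(-72 + \frac{18 \left(5 + 4\right) \left(12 + \left(5 + 4\right)^{2} + 5 \left(5 + 4\right)\right)}{4 + \left(5 + 4\right)}\right)^{2} = \left(-72 + 18 \cdot 9 \frac{1}{4 + 9} \left(12 + 9^{2} + 5 \cdot 9\right)\right)^{2} = \left(-72 + 18 \cdot 9 \cdot \frac{1}{13} \left(12 + 81 + 45\right)\right)^{2} = \left(-72 + 18 \cdot 9 \cdot \frac{1}{13} \cdot 138\right)^{2} = \left(-72 + \frac{22356}{13}\right)^{2} = \left(\frac{21420}{13}\right)^{2} = \frac{458816400}{169}$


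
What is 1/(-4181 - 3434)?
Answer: -1/7615 ≈ -0.00013132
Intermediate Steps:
1/(-4181 - 3434) = 1/(-7615) = -1/7615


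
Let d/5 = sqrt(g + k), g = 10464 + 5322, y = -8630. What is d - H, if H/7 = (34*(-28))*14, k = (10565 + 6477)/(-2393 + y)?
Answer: 93296 + 10*sqrt(479478553207)/11023 ≈ 93924.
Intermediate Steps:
g = 15786
k = -17042/11023 (k = (10565 + 6477)/(-2393 - 8630) = 17042/(-11023) = 17042*(-1/11023) = -17042/11023 ≈ -1.5460)
H = -93296 (H = 7*((34*(-28))*14) = 7*(-952*14) = 7*(-13328) = -93296)
d = 10*sqrt(479478553207)/11023 (d = 5*sqrt(15786 - 17042/11023) = 5*sqrt(173992036/11023) = 5*(2*sqrt(479478553207)/11023) = 10*sqrt(479478553207)/11023 ≈ 628.18)
d - H = 10*sqrt(479478553207)/11023 - 1*(-93296) = 10*sqrt(479478553207)/11023 + 93296 = 93296 + 10*sqrt(479478553207)/11023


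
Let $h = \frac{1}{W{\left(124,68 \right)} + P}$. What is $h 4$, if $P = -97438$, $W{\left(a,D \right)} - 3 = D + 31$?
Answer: $- \frac{1}{24334} \approx -4.1095 \cdot 10^{-5}$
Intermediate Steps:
$W{\left(a,D \right)} = 34 + D$ ($W{\left(a,D \right)} = 3 + \left(D + 31\right) = 3 + \left(31 + D\right) = 34 + D$)
$h = - \frac{1}{97336}$ ($h = \frac{1}{\left(34 + 68\right) - 97438} = \frac{1}{102 - 97438} = \frac{1}{-97336} = - \frac{1}{97336} \approx -1.0274 \cdot 10^{-5}$)
$h 4 = \left(- \frac{1}{97336}\right) 4 = - \frac{1}{24334}$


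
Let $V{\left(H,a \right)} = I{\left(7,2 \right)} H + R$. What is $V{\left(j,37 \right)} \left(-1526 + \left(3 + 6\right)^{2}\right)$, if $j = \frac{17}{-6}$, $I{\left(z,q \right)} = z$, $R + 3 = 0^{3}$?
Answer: $\frac{197965}{6} \approx 32994.0$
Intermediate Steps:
$R = -3$ ($R = -3 + 0^{3} = -3 + 0 = -3$)
$j = - \frac{17}{6}$ ($j = 17 \left(- \frac{1}{6}\right) = - \frac{17}{6} \approx -2.8333$)
$V{\left(H,a \right)} = -3 + 7 H$ ($V{\left(H,a \right)} = 7 H - 3 = -3 + 7 H$)
$V{\left(j,37 \right)} \left(-1526 + \left(3 + 6\right)^{2}\right) = \left(-3 + 7 \left(- \frac{17}{6}\right)\right) \left(-1526 + \left(3 + 6\right)^{2}\right) = \left(-3 - \frac{119}{6}\right) \left(-1526 + 9^{2}\right) = - \frac{137 \left(-1526 + 81\right)}{6} = \left(- \frac{137}{6}\right) \left(-1445\right) = \frac{197965}{6}$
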